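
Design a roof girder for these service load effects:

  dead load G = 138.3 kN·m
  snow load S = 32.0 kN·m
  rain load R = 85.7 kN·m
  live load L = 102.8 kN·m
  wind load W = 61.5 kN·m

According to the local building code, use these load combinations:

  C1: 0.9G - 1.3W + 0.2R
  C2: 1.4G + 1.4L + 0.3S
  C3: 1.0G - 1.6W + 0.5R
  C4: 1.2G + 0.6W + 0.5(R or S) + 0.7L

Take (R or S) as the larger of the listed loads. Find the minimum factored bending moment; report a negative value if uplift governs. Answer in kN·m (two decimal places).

(R or S) → R = 85.7 kN·m.
C1: 0.9(138.3) - 1.3(61.5) + 0.2(85.7) = 124.47 - 79.95 + 17.14 = 61.66
C2: 1.4(138.3) + 1.4(102.8) + 0.3(32.0) = 193.62 + 143.92 + 9.60 = 347.14
C3: 1.0(138.3) - 1.6(61.5) + 0.5(85.7) = 138.30 - 98.40 + 42.85 = 82.75
C4: 1.2(138.3) + 0.6(61.5) + 0.5(85.7) + 0.7(102.8) = 165.96 + 36.90 + 42.85 + 71.96 = 317.67
Combination 1 gives the minimum: 61.66 kN·m.

61.66 kN·m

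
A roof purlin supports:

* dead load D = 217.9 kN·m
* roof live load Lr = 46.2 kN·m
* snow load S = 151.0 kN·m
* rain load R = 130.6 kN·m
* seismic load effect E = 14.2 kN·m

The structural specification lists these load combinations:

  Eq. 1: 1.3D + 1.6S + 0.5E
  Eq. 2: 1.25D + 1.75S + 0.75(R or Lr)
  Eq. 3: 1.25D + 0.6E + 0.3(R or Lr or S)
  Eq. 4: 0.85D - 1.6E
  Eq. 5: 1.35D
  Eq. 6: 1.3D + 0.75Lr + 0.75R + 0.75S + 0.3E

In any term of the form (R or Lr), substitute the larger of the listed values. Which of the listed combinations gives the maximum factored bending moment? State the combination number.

(R or Lr) → R = 130.6 kN·m; (R or Lr or S) → S = 151.0 kN·m.
Eq. 1: 1.3(217.9) + 1.6(151.0) + 0.5(14.2) = 283.3 + 241.6 + 7.1 = 532.0
Eq. 2: 1.25(217.9) + 1.75(151.0) + 0.75(130.6) = 634.6
Eq. 3: 1.25(217.9) + 0.6(14.2) + 0.3(151.0) = 272.4 + 8.5 + 45.3 = 326.2
Eq. 4: 0.85(217.9) - 1.6(14.2) = 185.2 - 22.7 = 162.5
Eq. 5: 1.35(217.9) = 294.2
Eq. 6: 1.3(217.9) + 0.75(46.2) + 0.75(130.6) + 0.75(151.0) + 0.3(14.2) = 533.4
The largest value is 634.6 kN·m from combination 2.

Combination 2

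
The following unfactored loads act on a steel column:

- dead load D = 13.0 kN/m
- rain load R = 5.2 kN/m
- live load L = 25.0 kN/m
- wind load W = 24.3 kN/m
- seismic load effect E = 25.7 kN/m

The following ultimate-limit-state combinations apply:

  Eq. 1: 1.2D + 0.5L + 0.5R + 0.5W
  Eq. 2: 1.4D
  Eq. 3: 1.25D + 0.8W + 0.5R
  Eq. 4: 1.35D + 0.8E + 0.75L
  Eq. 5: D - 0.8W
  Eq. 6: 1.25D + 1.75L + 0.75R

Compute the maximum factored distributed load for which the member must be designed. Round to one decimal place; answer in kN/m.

Eq. 1: 1.2(13.0) + 0.5(25.0) + 0.5(5.2) + 0.5(24.3) = 42.9
Eq. 2: 1.4(13.0) = 18.2
Eq. 3: 1.25(13.0) + 0.8(24.3) + 0.5(5.2) = 38.3
Eq. 4: 1.35(13.0) + 0.8(25.7) + 0.75(25.0) = 56.9
Eq. 5: 1.0(13.0) - 0.8(24.3) = -6.4
Eq. 6: 1.25(13.0) + 1.75(25.0) + 0.75(5.2) = 63.9
Combination 6 governs: w_u = 63.9 kN/m.

63.9 kN/m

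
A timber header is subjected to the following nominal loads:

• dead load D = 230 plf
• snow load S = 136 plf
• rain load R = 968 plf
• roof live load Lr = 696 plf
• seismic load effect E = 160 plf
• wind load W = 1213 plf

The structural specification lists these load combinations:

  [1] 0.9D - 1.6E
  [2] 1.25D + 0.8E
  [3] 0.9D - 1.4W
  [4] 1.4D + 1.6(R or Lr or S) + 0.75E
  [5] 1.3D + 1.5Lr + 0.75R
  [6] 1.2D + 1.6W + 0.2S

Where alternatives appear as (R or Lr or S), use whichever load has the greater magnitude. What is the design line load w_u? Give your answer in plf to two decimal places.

(R or Lr or S) → R = 968 plf.
[1] 0.9(230) - 1.6(160) = -49.00
[2] 1.25(230) + 0.8(160) = 415.50
[3] 0.9(230) - 1.4(1213) = -1491.20
[4] 1.4(230) + 1.6(968) + 0.75(160) = 1990.80
[5] 1.3(230) + 1.5(696) + 0.75(968) = 2069.00
[6] 1.2(230) + 1.6(1213) + 0.2(136) = 2244.00
Combination 6 governs: w_u = 2244.00 plf.

2244.00 plf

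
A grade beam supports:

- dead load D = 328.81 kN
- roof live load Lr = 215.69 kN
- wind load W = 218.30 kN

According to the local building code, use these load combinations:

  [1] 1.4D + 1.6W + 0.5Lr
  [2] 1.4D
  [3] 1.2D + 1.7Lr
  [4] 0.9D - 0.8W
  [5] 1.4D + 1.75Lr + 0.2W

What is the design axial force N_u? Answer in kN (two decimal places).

[1] 1.4(328.81) + 1.6(218.30) + 0.5(215.69) = 460.33 + 349.28 + 107.85 = 917.46
[2] 1.4(328.81) = 460.33
[3] 1.2(328.81) + 1.7(215.69) = 761.25
[4] 0.9(328.81) - 0.8(218.30) = 295.93 - 174.64 = 121.29
[5] 1.4(328.81) + 1.75(215.69) + 0.2(218.30) = 460.33 + 377.46 + 43.66 = 881.45
The controlling combination is 1, giving 917.46 kN.

917.46 kN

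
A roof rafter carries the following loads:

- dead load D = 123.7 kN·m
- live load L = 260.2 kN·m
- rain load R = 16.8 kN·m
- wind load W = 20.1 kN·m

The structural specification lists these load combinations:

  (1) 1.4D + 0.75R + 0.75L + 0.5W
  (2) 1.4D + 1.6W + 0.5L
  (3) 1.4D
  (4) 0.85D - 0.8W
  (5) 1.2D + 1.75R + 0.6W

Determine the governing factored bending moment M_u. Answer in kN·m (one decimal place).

391.0 kN·m

(1) 1.4(123.7) + 0.75(16.8) + 0.75(260.2) + 0.5(20.1) = 391.0
(2) 1.4(123.7) + 1.6(20.1) + 0.5(260.2) = 335.4
(3) 1.4(123.7) = 173.2
(4) 0.85(123.7) - 0.8(20.1) = 89.1
(5) 1.2(123.7) + 1.75(16.8) + 0.6(20.1) = 148.4 + 29.4 + 12.1 = 189.9
The controlling combination is 1, giving 391.0 kN·m.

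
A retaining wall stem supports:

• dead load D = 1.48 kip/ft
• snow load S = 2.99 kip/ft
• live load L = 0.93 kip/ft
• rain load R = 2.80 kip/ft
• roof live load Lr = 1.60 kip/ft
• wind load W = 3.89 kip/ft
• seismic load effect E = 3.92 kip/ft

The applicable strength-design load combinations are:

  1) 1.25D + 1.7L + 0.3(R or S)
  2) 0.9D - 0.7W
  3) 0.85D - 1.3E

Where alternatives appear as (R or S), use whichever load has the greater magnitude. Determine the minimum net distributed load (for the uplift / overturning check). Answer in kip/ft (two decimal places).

(R or S) → S = 2.99 kip/ft.
1) 1.25(1.48) + 1.7(0.93) + 0.3(2.99) = 4.33
2) 0.9(1.48) - 0.7(3.89) = -1.39
3) 0.85(1.48) - 1.3(3.92) = -3.84
Combination 3 gives the minimum: -3.84 kip/ft.

-3.84 kip/ft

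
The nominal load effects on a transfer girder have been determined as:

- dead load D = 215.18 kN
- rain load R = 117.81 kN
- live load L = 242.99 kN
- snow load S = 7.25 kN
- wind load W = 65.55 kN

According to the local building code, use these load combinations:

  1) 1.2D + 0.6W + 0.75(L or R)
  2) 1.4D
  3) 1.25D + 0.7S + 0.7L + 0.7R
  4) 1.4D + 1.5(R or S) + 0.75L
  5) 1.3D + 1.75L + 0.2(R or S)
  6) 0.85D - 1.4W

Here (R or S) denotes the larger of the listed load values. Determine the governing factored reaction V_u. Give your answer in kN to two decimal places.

(L or R) → L = 242.99 kN; (R or S) → R = 117.81 kN.
1) 1.2(215.18) + 0.6(65.55) + 0.75(242.99) = 258.22 + 39.33 + 182.24 = 479.79
2) 1.4(215.18) = 301.25
3) 1.25(215.18) + 0.7(7.25) + 0.7(242.99) + 0.7(117.81) = 526.61
4) 1.4(215.18) + 1.5(117.81) + 0.75(242.99) = 301.25 + 176.72 + 182.24 = 660.21
5) 1.3(215.18) + 1.75(242.99) + 0.2(117.81) = 728.53
6) 0.85(215.18) - 1.4(65.55) = 182.90 - 91.77 = 91.13
Combination 5 governs: V_u = 728.53 kN.

728.53 kN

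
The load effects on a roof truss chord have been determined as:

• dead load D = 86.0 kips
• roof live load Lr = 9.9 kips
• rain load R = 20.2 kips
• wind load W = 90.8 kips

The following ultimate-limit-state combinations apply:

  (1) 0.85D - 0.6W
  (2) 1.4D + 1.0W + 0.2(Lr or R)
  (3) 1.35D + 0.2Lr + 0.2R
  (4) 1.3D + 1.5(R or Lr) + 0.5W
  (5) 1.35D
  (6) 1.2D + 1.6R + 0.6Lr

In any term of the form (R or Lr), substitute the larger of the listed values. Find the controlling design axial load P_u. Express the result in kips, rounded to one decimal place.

(Lr or R) → R = 20.2 kips; (R or Lr) → R = 20.2 kips.
(1) 0.85(86.0) - 0.6(90.8) = 73.1 - 54.5 = 18.6
(2) 1.4(86.0) + 1.0(90.8) + 0.2(20.2) = 120.4 + 90.8 + 4.0 = 215.2
(3) 1.35(86.0) + 0.2(9.9) + 0.2(20.2) = 116.1 + 2.0 + 4.0 = 122.1
(4) 1.3(86.0) + 1.5(20.2) + 0.5(90.8) = 111.8 + 30.3 + 45.4 = 187.5
(5) 1.35(86.0) = 116.1
(6) 1.2(86.0) + 1.6(20.2) + 0.6(9.9) = 141.5
Combination 2 governs: P_u = 215.2 kips.

215.2 kips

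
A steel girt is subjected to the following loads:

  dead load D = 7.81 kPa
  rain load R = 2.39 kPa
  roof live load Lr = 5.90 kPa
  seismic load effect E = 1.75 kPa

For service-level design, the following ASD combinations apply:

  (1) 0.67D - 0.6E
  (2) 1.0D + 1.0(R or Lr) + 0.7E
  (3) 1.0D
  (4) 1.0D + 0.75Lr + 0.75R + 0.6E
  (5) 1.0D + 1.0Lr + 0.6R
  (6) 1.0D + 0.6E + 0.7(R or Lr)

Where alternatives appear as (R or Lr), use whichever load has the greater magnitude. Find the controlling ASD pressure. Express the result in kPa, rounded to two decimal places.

(R or Lr) → Lr = 5.90 kPa.
(1) 0.67(7.81) - 0.6(1.75) = 5.23 - 1.05 = 4.18
(2) 1.0(7.81) + 1.0(5.90) + 0.7(1.75) = 7.81 + 5.90 + 1.23 = 14.94
(3) 1.0(7.81) = 7.81
(4) 1.0(7.81) + 0.75(5.90) + 0.75(2.39) + 0.6(1.75) = 7.81 + 4.43 + 1.79 + 1.05 = 15.08
(5) 1.0(7.81) + 1.0(5.90) + 0.6(2.39) = 7.81 + 5.90 + 1.43 = 15.14
(6) 1.0(7.81) + 0.6(1.75) + 0.7(5.90) = 7.81 + 1.05 + 4.13 = 12.99
Maximum is from combination 5.

15.14 kPa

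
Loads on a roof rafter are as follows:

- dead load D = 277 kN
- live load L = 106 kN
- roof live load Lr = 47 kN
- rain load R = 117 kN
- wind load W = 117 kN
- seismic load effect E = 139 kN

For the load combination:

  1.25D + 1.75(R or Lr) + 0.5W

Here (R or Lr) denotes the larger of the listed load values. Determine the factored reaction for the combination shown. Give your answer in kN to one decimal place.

609.5 kN

(R or Lr) → R = 117 kN.
1.25(277) + 1.75(117) + 0.5(117) = 609.5
V_u = 609.5 kN.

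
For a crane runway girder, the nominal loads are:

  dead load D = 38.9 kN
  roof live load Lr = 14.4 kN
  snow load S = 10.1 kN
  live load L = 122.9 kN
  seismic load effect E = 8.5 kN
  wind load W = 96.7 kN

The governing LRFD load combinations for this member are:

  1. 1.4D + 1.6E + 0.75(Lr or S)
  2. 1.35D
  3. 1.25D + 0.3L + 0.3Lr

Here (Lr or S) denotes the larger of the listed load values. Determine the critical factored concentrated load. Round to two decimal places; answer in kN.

(Lr or S) → Lr = 14.4 kN.
1. 1.4(38.9) + 1.6(8.5) + 0.75(14.4) = 54.46 + 13.60 + 10.80 = 78.86
2. 1.35(38.9) = 52.52
3. 1.25(38.9) + 0.3(122.9) + 0.3(14.4) = 48.63 + 36.87 + 4.32 = 89.82
Combination 3 governs: P_u = 89.82 kN.

89.82 kN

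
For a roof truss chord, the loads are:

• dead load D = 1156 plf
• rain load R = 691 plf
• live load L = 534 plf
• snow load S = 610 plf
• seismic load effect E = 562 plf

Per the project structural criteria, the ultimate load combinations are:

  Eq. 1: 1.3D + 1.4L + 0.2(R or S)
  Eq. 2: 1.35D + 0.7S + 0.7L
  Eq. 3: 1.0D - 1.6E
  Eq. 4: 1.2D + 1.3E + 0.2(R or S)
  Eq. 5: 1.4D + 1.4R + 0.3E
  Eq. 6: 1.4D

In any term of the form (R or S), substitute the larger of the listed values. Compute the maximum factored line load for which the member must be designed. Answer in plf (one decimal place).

2754.4 plf

(R or S) → R = 691 plf.
Eq. 1: 1.3(1156) + 1.4(534) + 0.2(691) = 2388.6
Eq. 2: 1.35(1156) + 0.7(610) + 0.7(534) = 2361.4
Eq. 3: 1.0(1156) - 1.6(562) = 256.8
Eq. 4: 1.2(1156) + 1.3(562) + 0.2(691) = 2256.0
Eq. 5: 1.4(1156) + 1.4(691) + 0.3(562) = 2754.4
Eq. 6: 1.4(1156) = 1618.4
The controlling combination is 5, giving 2754.4 plf.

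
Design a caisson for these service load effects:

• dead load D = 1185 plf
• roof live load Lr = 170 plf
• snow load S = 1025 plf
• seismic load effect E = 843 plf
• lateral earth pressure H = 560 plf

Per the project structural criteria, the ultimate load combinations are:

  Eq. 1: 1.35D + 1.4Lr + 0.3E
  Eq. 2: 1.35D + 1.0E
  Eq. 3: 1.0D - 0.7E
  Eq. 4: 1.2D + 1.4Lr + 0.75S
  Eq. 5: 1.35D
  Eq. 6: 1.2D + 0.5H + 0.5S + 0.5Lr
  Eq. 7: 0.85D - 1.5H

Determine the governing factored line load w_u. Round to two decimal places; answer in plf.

2442.75 plf

Eq. 1: 1.35(1185) + 1.4(170) + 0.3(843) = 1599.75 + 238.00 + 252.90 = 2090.65
Eq. 2: 1.35(1185) + 1.0(843) = 1599.75 + 843.00 = 2442.75
Eq. 3: 1.0(1185) - 0.7(843) = 1185.00 - 590.10 = 594.90
Eq. 4: 1.2(1185) + 1.4(170) + 0.75(1025) = 1422.00 + 238.00 + 768.75 = 2428.75
Eq. 5: 1.35(1185) = 1599.75
Eq. 6: 1.2(1185) + 0.5(560) + 0.5(1025) + 0.5(170) = 1422.00 + 280.00 + 512.50 + 85.00 = 2299.50
Eq. 7: 0.85(1185) - 1.5(560) = 1007.25 - 840.00 = 167.25
Maximum is from combination 2.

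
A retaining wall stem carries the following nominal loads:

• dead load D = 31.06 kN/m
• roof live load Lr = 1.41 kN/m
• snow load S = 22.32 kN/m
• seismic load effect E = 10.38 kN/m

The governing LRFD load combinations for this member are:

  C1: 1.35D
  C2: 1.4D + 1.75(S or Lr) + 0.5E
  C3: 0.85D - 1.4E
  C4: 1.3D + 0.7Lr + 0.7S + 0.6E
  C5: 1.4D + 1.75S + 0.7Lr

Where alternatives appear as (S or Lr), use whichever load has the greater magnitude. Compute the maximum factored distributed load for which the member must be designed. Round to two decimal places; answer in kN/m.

87.73 kN/m

(S or Lr) → S = 22.32 kN/m.
C1: 1.35(31.06) = 41.93
C2: 1.4(31.06) + 1.75(22.32) + 0.5(10.38) = 43.48 + 39.06 + 5.19 = 87.73
C3: 0.85(31.06) - 1.4(10.38) = 26.40 - 14.53 = 11.87
C4: 1.3(31.06) + 0.7(1.41) + 0.7(22.32) + 0.6(10.38) = 40.38 + 0.99 + 15.62 + 6.23 = 63.22
C5: 1.4(31.06) + 1.75(22.32) + 0.7(1.41) = 43.48 + 39.06 + 0.99 = 83.53
The controlling combination is 2, giving 87.73 kN/m.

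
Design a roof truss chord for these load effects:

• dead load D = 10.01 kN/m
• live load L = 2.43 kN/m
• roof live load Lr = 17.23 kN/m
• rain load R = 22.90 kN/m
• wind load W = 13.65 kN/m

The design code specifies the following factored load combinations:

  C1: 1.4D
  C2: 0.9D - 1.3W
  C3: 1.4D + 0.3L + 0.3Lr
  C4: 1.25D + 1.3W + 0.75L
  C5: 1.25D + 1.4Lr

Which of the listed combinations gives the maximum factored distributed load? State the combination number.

C1: 1.4(10.01) = 14.01
C2: 0.9(10.01) - 1.3(13.65) = 9.01 - 17.75 = -8.74
C3: 1.4(10.01) + 0.3(2.43) + 0.3(17.23) = 14.01 + 0.73 + 5.17 = 19.91
C4: 1.25(10.01) + 1.3(13.65) + 0.75(2.43) = 12.51 + 17.75 + 1.82 = 32.08
C5: 1.25(10.01) + 1.4(17.23) = 12.51 + 24.12 = 36.63
The largest value is 36.63 kN/m from combination 5.

Combination 5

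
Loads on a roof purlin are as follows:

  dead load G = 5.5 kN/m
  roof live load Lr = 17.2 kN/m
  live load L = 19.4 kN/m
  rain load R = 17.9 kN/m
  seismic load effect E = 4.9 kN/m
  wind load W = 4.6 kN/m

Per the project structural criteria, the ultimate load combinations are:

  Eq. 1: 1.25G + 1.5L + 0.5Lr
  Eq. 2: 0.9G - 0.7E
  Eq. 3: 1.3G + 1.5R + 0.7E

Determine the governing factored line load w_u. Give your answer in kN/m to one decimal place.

Eq. 1: 1.25(5.5) + 1.5(19.4) + 0.5(17.2) = 6.9 + 29.1 + 8.6 = 44.6
Eq. 2: 0.9(5.5) - 0.7(4.9) = 1.5
Eq. 3: 1.3(5.5) + 1.5(17.9) + 0.7(4.9) = 37.4
Combination 1 governs: w_u = 44.6 kN/m.

44.6 kN/m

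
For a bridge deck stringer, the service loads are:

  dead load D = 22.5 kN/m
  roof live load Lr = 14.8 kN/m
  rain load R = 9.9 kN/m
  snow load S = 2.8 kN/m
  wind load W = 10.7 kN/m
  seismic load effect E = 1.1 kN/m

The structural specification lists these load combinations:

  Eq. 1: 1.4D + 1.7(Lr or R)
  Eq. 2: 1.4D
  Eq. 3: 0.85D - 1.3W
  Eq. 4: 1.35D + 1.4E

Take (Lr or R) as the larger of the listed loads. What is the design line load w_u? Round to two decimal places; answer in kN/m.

56.66 kN/m

(Lr or R) → Lr = 14.8 kN/m.
Eq. 1: 1.4(22.5) + 1.7(14.8) = 56.66
Eq. 2: 1.4(22.5) = 31.50
Eq. 3: 0.85(22.5) - 1.3(10.7) = 5.22
Eq. 4: 1.35(22.5) + 1.4(1.1) = 31.92
Maximum is from combination 1.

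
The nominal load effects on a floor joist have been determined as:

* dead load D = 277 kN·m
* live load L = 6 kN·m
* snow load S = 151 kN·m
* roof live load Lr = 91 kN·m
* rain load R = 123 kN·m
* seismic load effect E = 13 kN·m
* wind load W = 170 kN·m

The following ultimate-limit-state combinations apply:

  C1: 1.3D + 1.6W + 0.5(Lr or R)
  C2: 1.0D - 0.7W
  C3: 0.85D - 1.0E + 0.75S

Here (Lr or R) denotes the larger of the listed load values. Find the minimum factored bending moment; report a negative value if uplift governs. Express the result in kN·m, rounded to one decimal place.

(Lr or R) → R = 123 kN·m.
C1: 1.3(277) + 1.6(170) + 0.5(123) = 360.1 + 272.0 + 61.5 = 693.6
C2: 1.0(277) - 0.7(170) = 277.0 - 119.0 = 158.0
C3: 0.85(277) - 1.0(13) + 0.75(151) = 335.7
Combination 2 gives the minimum: 158.0 kN·m.

158.0 kN·m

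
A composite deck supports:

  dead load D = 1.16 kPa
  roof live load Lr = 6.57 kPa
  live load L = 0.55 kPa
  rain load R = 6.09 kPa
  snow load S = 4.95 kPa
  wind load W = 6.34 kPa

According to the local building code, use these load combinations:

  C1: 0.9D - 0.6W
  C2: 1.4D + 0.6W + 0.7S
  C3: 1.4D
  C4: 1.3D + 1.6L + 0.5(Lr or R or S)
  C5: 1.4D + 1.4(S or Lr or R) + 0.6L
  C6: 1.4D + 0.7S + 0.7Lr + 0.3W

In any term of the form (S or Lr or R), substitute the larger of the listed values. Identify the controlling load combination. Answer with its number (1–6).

Combination 6

(Lr or R or S) → Lr = 6.57 kPa; (S or Lr or R) → Lr = 6.57 kPa.
C1: 0.9(1.16) - 0.6(6.34) = -2.76
C2: 1.4(1.16) + 0.6(6.34) + 0.7(4.95) = 8.89
C3: 1.4(1.16) = 1.62
C4: 1.3(1.16) + 1.6(0.55) + 0.5(6.57) = 5.67
C5: 1.4(1.16) + 1.4(6.57) + 0.6(0.55) = 11.15
C6: 1.4(1.16) + 0.7(4.95) + 0.7(6.57) + 0.3(6.34) = 11.59
The largest value is 11.59 kPa from combination 6.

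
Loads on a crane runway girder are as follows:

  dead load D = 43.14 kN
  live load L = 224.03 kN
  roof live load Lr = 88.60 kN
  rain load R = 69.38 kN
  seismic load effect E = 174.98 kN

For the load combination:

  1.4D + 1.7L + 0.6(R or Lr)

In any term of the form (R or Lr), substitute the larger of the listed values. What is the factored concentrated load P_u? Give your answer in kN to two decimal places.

(R or Lr) → Lr = 88.60 kN.
1.4(43.14) + 1.7(224.03) + 0.6(88.60) = 60.40 + 380.85 + 53.16 = 494.41
P_u = 494.41 kN.

494.41 kN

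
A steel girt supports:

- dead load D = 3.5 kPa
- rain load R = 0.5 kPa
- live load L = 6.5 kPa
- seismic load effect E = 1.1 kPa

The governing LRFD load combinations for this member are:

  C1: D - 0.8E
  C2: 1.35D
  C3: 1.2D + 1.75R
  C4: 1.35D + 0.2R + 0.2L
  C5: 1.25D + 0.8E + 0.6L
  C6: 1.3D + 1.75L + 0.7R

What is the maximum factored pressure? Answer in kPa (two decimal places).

16.28 kPa

C1: 1.0(3.5) - 0.8(1.1) = 2.62
C2: 1.35(3.5) = 4.73
C3: 1.2(3.5) + 1.75(0.5) = 5.08
C4: 1.35(3.5) + 0.2(0.5) + 0.2(6.5) = 6.13
C5: 1.25(3.5) + 0.8(1.1) + 0.6(6.5) = 9.16
C6: 1.3(3.5) + 1.75(6.5) + 0.7(0.5) = 16.28
Maximum is from combination 6.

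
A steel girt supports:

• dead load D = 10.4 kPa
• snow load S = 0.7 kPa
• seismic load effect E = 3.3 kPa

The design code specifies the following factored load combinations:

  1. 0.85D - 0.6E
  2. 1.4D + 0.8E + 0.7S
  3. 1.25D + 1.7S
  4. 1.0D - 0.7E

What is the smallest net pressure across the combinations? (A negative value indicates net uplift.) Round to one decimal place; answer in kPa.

6.9 kPa

1. 0.85(10.4) - 0.6(3.3) = 6.9
2. 1.4(10.4) + 0.8(3.3) + 0.7(0.7) = 14.6 + 2.6 + 0.5 = 17.7
3. 1.25(10.4) + 1.7(0.7) = 13.0 + 1.2 = 14.2
4. 1.0(10.4) - 0.7(3.3) = 10.4 - 2.3 = 8.1
Combination 1 gives the minimum: 6.9 kPa.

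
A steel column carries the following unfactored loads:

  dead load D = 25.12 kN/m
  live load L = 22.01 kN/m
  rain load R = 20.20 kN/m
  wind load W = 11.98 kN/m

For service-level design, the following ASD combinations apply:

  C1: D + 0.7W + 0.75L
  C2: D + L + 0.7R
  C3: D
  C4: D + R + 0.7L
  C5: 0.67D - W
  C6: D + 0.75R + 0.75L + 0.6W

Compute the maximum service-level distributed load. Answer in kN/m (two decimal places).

C1: 1.0(25.12) + 0.7(11.98) + 0.75(22.01) = 50.01
C2: 1.0(25.12) + 1.0(22.01) + 0.7(20.20) = 25.12 + 22.01 + 14.14 = 61.27
C3: 1.0(25.12) = 25.12
C4: 1.0(25.12) + 1.0(20.20) + 0.7(22.01) = 25.12 + 20.20 + 15.41 = 60.73
C5: 0.67(25.12) - 1.0(11.98) = 16.83 - 11.98 = 4.85
C6: 1.0(25.12) + 0.75(20.20) + 0.75(22.01) + 0.6(11.98) = 25.12 + 15.15 + 16.51 + 7.19 = 63.97
Combination 6 governs: w = 63.97 kN/m.

63.97 kN/m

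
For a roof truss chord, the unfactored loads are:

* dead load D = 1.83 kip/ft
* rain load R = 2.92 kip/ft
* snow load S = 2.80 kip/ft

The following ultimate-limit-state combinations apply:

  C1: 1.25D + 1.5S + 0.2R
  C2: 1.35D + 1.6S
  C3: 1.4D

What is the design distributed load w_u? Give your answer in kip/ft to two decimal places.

C1: 1.25(1.83) + 1.5(2.80) + 0.2(2.92) = 2.29 + 4.20 + 0.58 = 7.07
C2: 1.35(1.83) + 1.6(2.80) = 2.47 + 4.48 = 6.95
C3: 1.4(1.83) = 2.56
The controlling combination is 1, giving 7.07 kip/ft.

7.07 kip/ft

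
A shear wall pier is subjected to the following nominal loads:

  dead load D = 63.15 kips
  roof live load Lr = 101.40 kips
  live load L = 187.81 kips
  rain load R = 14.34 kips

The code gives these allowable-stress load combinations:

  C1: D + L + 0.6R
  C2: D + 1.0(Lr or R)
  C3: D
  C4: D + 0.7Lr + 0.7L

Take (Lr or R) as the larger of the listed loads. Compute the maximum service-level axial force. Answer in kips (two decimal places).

265.60 kips

(Lr or R) → Lr = 101.40 kips.
C1: 1.0(63.15) + 1.0(187.81) + 0.6(14.34) = 63.15 + 187.81 + 8.60 = 259.56
C2: 1.0(63.15) + 1.0(101.40) = 63.15 + 101.40 = 164.55
C3: 1.0(63.15) = 63.15
C4: 1.0(63.15) + 0.7(101.40) + 0.7(187.81) = 63.15 + 70.98 + 131.47 = 265.60
The controlling combination is 4, giving 265.60 kips.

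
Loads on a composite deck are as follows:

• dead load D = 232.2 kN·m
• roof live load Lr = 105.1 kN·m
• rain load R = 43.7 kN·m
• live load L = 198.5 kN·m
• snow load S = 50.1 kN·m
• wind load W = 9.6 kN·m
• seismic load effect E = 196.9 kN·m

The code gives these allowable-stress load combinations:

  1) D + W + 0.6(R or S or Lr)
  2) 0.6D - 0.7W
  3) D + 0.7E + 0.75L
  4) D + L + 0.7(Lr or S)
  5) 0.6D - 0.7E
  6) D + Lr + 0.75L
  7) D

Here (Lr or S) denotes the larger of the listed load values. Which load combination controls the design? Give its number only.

(R or S or Lr) → Lr = 105.1 kN·m; (Lr or S) → Lr = 105.1 kN·m.
1) 1.0(232.2) + 1.0(9.6) + 0.6(105.1) = 232.20 + 9.60 + 63.06 = 304.86
2) 0.6(232.2) - 0.7(9.6) = 139.32 - 6.72 = 132.60
3) 1.0(232.2) + 0.7(196.9) + 0.75(198.5) = 232.20 + 137.83 + 148.88 = 518.91
4) 1.0(232.2) + 1.0(198.5) + 0.7(105.1) = 232.20 + 198.50 + 73.57 = 504.27
5) 0.6(232.2) - 0.7(196.9) = 139.32 - 137.83 = 1.49
6) 1.0(232.2) + 1.0(105.1) + 0.75(198.5) = 232.20 + 105.10 + 148.88 = 486.18
7) 1.0(232.2) = 232.20
The largest value is 518.91 kN·m from combination 3.

Combination 3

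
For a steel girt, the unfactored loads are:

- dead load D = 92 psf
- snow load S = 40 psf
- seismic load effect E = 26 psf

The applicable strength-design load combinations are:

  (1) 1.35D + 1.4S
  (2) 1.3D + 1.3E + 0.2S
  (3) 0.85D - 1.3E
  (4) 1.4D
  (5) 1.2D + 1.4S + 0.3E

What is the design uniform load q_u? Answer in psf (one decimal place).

180.2 psf

(1) 1.35(92) + 1.4(40) = 180.2
(2) 1.3(92) + 1.3(26) + 0.2(40) = 161.4
(3) 0.85(92) - 1.3(26) = 44.4
(4) 1.4(92) = 128.8
(5) 1.2(92) + 1.4(40) + 0.3(26) = 174.2
Maximum is from combination 1.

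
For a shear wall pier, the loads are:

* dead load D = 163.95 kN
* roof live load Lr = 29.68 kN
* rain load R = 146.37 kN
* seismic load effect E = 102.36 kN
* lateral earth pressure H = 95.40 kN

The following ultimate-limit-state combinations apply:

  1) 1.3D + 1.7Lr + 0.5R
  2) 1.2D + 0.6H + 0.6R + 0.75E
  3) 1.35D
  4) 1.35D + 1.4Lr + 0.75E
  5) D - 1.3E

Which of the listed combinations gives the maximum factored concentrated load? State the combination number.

1) 1.3(163.95) + 1.7(29.68) + 0.5(146.37) = 336.78
2) 1.2(163.95) + 0.6(95.40) + 0.6(146.37) + 0.75(102.36) = 196.74 + 57.24 + 87.82 + 76.77 = 418.57
3) 1.35(163.95) = 221.33
4) 1.35(163.95) + 1.4(29.68) + 0.75(102.36) = 221.33 + 41.55 + 76.77 = 339.65
5) 1.0(163.95) - 1.3(102.36) = 163.95 - 133.07 = 30.88
The largest value is 418.57 kN from combination 2.

Combination 2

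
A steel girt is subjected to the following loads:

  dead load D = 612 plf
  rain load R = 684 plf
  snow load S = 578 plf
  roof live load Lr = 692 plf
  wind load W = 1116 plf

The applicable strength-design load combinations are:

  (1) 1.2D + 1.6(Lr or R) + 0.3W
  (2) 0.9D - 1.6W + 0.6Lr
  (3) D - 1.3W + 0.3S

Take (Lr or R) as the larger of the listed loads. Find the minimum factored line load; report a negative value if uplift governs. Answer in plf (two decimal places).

(Lr or R) → Lr = 692 plf.
(1) 1.2(612) + 1.6(692) + 0.3(1116) = 2176.40
(2) 0.9(612) - 1.6(1116) + 0.6(692) = -819.60
(3) 1.0(612) - 1.3(1116) + 0.3(578) = -665.40
Combination 2 gives the minimum: -819.60 plf.

-819.60 plf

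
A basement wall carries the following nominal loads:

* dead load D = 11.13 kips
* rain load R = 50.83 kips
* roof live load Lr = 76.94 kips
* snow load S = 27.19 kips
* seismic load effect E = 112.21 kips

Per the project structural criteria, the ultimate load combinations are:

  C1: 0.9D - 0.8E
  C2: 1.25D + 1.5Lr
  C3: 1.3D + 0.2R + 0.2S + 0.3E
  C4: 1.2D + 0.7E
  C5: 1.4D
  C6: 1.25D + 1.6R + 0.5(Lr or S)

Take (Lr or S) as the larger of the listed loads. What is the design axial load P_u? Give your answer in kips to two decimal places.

133.71 kips

(Lr or S) → Lr = 76.94 kips.
C1: 0.9(11.13) - 0.8(112.21) = -79.75
C2: 1.25(11.13) + 1.5(76.94) = 129.32
C3: 1.3(11.13) + 0.2(50.83) + 0.2(27.19) + 0.3(112.21) = 63.74
C4: 1.2(11.13) + 0.7(112.21) = 91.90
C5: 1.4(11.13) = 15.58
C6: 1.25(11.13) + 1.6(50.83) + 0.5(76.94) = 133.71
The controlling combination is 6, giving 133.71 kips.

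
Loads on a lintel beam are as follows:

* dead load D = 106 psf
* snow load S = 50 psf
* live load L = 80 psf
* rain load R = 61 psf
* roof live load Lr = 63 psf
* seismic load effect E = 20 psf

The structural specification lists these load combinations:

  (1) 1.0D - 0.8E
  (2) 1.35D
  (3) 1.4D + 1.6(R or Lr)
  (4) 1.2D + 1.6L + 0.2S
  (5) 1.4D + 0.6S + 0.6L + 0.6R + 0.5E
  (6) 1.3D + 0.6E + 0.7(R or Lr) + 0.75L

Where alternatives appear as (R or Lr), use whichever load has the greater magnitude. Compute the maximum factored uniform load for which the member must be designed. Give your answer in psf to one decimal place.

273.0 psf

(R or Lr) → Lr = 63 psf.
(1) 1.0(106) - 0.8(20) = 106.0 - 16.0 = 90.0
(2) 1.35(106) = 143.1
(3) 1.4(106) + 1.6(63) = 148.4 + 100.8 = 249.2
(4) 1.2(106) + 1.6(80) + 0.2(50) = 127.2 + 128.0 + 10.0 = 265.2
(5) 1.4(106) + 0.6(50) + 0.6(80) + 0.6(61) + 0.5(20) = 148.4 + 30.0 + 48.0 + 36.6 + 10.0 = 273.0
(6) 1.3(106) + 0.6(20) + 0.7(63) + 0.75(80) = 137.8 + 12.0 + 44.1 + 60.0 = 253.9
Combination 5 governs: q_u = 273.0 psf.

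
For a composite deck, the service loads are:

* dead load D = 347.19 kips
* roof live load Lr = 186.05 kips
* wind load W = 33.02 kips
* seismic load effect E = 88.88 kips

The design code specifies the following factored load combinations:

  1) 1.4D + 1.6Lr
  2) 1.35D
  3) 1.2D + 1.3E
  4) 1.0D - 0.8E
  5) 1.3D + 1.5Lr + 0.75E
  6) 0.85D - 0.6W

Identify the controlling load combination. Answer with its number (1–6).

Combination 5

1) 1.4(347.19) + 1.6(186.05) = 486.07 + 297.68 = 783.75
2) 1.35(347.19) = 468.71
3) 1.2(347.19) + 1.3(88.88) = 416.63 + 115.54 = 532.17
4) 1.0(347.19) - 0.8(88.88) = 347.19 - 71.10 = 276.09
5) 1.3(347.19) + 1.5(186.05) + 0.75(88.88) = 797.08
6) 0.85(347.19) - 0.6(33.02) = 295.11 - 19.81 = 275.30
The largest value is 797.08 kips from combination 5.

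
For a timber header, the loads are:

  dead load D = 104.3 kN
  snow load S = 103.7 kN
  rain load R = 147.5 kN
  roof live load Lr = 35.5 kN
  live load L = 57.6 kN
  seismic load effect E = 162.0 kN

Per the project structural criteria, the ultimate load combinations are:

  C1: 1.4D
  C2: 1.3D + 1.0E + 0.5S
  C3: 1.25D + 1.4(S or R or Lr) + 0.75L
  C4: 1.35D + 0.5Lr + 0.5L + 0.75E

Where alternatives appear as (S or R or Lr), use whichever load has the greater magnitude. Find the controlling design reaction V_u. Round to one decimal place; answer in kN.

(S or R or Lr) → R = 147.5 kN.
C1: 1.4(104.3) = 146.0
C2: 1.3(104.3) + 1.0(162.0) + 0.5(103.7) = 349.4
C3: 1.25(104.3) + 1.4(147.5) + 0.75(57.6) = 130.4 + 206.5 + 43.2 = 380.1
C4: 1.35(104.3) + 0.5(35.5) + 0.5(57.6) + 0.75(162.0) = 140.8 + 17.8 + 28.8 + 121.5 = 308.9
The controlling combination is 3, giving 380.1 kN.

380.1 kN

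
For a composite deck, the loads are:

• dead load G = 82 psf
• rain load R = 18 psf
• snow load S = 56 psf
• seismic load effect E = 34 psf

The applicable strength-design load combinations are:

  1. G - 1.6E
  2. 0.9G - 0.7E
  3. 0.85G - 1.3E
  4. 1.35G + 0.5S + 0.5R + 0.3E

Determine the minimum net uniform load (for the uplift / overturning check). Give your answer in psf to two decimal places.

1. 1.0(82) - 1.6(34) = 27.60
2. 0.9(82) - 0.7(34) = 50.00
3. 0.85(82) - 1.3(34) = 25.50
4. 1.35(82) + 0.5(56) + 0.5(18) + 0.3(34) = 157.90
Combination 3 gives the minimum: 25.50 psf.

25.50 psf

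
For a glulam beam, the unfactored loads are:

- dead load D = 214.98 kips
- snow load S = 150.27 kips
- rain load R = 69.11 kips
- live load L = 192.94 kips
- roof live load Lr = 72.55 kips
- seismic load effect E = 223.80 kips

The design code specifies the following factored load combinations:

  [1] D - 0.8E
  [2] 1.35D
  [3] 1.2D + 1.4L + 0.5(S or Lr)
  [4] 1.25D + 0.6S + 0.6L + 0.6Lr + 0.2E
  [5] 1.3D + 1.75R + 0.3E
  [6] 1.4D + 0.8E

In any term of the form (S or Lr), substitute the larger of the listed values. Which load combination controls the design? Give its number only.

Combination 3

(S or Lr) → S = 150.27 kips.
[1] 1.0(214.98) - 0.8(223.80) = 214.98 - 179.04 = 35.94
[2] 1.35(214.98) = 290.22
[3] 1.2(214.98) + 1.4(192.94) + 0.5(150.27) = 603.23
[4] 1.25(214.98) + 0.6(150.27) + 0.6(192.94) + 0.6(72.55) + 0.2(223.80) = 268.73 + 90.16 + 115.76 + 43.53 + 44.76 = 562.94
[5] 1.3(214.98) + 1.75(69.11) + 0.3(223.80) = 467.56
[6] 1.4(214.98) + 0.8(223.80) = 300.97 + 179.04 = 480.01
The largest value is 603.23 kips from combination 3.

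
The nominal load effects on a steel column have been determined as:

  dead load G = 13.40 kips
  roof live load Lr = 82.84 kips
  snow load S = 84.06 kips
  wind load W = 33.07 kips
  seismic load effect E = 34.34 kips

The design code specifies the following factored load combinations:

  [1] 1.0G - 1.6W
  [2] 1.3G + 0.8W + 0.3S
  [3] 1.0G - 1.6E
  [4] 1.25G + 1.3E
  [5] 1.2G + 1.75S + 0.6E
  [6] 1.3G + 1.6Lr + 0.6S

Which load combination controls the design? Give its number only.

Combination 6

[1] 1.0(13.40) - 1.6(33.07) = 13.40 - 52.91 = -39.51
[2] 1.3(13.40) + 0.8(33.07) + 0.3(84.06) = 69.09
[3] 1.0(13.40) - 1.6(34.34) = 13.40 - 54.94 = -41.54
[4] 1.25(13.40) + 1.3(34.34) = 16.75 + 44.64 = 61.39
[5] 1.2(13.40) + 1.75(84.06) + 0.6(34.34) = 16.08 + 147.11 + 20.60 = 183.79
[6] 1.3(13.40) + 1.6(82.84) + 0.6(84.06) = 17.42 + 132.54 + 50.44 = 200.40
The largest value is 200.40 kips from combination 6.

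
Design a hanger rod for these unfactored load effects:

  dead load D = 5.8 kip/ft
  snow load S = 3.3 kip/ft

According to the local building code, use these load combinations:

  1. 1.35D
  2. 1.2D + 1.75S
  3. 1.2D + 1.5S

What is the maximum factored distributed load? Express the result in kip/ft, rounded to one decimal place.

1. 1.35(5.8) = 7.8
2. 1.2(5.8) + 1.75(3.3) = 12.7
3. 1.2(5.8) + 1.5(3.3) = 11.9
Combination 2 governs: w_u = 12.7 kip/ft.

12.7 kip/ft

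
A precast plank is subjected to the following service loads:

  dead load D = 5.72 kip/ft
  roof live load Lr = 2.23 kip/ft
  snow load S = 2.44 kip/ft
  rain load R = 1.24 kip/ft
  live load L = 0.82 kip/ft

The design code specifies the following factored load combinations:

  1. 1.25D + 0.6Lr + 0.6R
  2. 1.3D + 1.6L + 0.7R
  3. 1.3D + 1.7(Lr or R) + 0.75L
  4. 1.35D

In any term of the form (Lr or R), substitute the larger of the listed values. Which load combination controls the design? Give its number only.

Combination 3

(Lr or R) → Lr = 2.23 kip/ft.
1. 1.25(5.72) + 0.6(2.23) + 0.6(1.24) = 7.15 + 1.34 + 0.74 = 9.23
2. 1.3(5.72) + 1.6(0.82) + 0.7(1.24) = 7.44 + 1.31 + 0.87 = 9.62
3. 1.3(5.72) + 1.7(2.23) + 0.75(0.82) = 11.84
4. 1.35(5.72) = 7.72
The largest value is 11.84 kip/ft from combination 3.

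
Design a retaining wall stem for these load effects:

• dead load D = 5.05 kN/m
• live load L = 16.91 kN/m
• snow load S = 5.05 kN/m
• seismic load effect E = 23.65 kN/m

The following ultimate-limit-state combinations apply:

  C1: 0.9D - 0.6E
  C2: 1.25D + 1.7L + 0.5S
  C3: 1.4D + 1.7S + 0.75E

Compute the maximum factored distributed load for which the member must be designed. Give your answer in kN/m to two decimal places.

C1: 0.9(5.05) - 0.6(23.65) = -9.65
C2: 1.25(5.05) + 1.7(16.91) + 0.5(5.05) = 37.58
C3: 1.4(5.05) + 1.7(5.05) + 0.75(23.65) = 33.39
The controlling combination is 2, giving 37.58 kN/m.

37.58 kN/m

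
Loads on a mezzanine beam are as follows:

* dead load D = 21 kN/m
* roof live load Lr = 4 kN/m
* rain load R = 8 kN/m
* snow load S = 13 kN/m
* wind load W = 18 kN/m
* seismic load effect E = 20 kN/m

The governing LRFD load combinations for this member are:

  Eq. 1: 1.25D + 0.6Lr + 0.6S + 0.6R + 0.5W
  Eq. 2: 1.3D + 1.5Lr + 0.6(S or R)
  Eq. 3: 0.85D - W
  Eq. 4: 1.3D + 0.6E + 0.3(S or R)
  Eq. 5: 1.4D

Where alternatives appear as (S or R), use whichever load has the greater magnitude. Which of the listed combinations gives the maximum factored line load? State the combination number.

(S or R) → S = 13 kN/m.
Eq. 1: 1.25(21) + 0.6(4) + 0.6(13) + 0.6(8) + 0.5(18) = 26.25 + 2.40 + 7.80 + 4.80 + 9.00 = 50.25
Eq. 2: 1.3(21) + 1.5(4) + 0.6(13) = 27.30 + 6.00 + 7.80 = 41.10
Eq. 3: 0.85(21) - 1.0(18) = 17.85 - 18.00 = -0.15
Eq. 4: 1.3(21) + 0.6(20) + 0.3(13) = 27.30 + 12.00 + 3.90 = 43.20
Eq. 5: 1.4(21) = 29.40
The largest value is 50.25 kN/m from combination 1.

Combination 1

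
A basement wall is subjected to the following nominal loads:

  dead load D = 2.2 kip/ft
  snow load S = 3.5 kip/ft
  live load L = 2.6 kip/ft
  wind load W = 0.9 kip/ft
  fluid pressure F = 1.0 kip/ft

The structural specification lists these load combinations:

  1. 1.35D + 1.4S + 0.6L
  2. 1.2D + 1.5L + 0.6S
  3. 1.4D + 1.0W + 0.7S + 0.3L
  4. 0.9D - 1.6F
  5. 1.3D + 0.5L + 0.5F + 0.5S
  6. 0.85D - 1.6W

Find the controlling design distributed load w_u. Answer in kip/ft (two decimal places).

1. 1.35(2.2) + 1.4(3.5) + 0.6(2.6) = 9.43
2. 1.2(2.2) + 1.5(2.6) + 0.6(3.5) = 8.64
3. 1.4(2.2) + 1.0(0.9) + 0.7(3.5) + 0.3(2.6) = 7.21
4. 0.9(2.2) - 1.6(1.0) = 0.38
5. 1.3(2.2) + 0.5(2.6) + 0.5(1.0) + 0.5(3.5) = 6.41
6. 0.85(2.2) - 1.6(0.9) = 0.43
Maximum is from combination 1.

9.43 kip/ft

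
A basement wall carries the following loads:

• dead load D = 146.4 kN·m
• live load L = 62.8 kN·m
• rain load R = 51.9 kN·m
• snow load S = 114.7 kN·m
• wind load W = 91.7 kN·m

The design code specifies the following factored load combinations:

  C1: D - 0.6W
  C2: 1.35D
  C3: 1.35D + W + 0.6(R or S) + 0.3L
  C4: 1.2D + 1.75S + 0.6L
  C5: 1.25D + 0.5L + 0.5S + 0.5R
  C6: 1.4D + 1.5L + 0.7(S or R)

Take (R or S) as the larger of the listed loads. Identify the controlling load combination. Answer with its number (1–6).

(R or S) → S = 114.7 kN·m; (S or R) → S = 114.7 kN·m.
C1: 1.0(146.4) - 0.6(91.7) = 146.4 - 55.0 = 91.4
C2: 1.35(146.4) = 197.6
C3: 1.35(146.4) + 1.0(91.7) + 0.6(114.7) + 0.3(62.8) = 377.0
C4: 1.2(146.4) + 1.75(114.7) + 0.6(62.8) = 175.7 + 200.7 + 37.7 = 414.1
C5: 1.25(146.4) + 0.5(62.8) + 0.5(114.7) + 0.5(51.9) = 297.7
C6: 1.4(146.4) + 1.5(62.8) + 0.7(114.7) = 205.0 + 94.2 + 80.3 = 379.5
The largest value is 414.1 kN·m from combination 4.

Combination 4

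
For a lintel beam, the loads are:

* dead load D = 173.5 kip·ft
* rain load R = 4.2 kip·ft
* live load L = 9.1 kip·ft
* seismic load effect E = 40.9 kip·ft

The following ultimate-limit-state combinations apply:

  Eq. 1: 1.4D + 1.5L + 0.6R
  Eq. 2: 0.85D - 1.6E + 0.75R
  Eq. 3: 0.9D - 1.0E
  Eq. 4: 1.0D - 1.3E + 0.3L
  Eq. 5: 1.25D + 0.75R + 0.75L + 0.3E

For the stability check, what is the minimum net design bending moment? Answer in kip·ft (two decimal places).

Eq. 1: 1.4(173.5) + 1.5(9.1) + 0.6(4.2) = 242.90 + 13.65 + 2.52 = 259.07
Eq. 2: 0.85(173.5) - 1.6(40.9) + 0.75(4.2) = 147.48 - 65.44 + 3.15 = 85.19
Eq. 3: 0.9(173.5) - 1.0(40.9) = 156.15 - 40.90 = 115.25
Eq. 4: 1.0(173.5) - 1.3(40.9) + 0.3(9.1) = 173.50 - 53.17 + 2.73 = 123.06
Eq. 5: 1.25(173.5) + 0.75(4.2) + 0.75(9.1) + 0.3(40.9) = 239.12
Combination 2 gives the minimum: 85.19 kip·ft.

85.19 kip·ft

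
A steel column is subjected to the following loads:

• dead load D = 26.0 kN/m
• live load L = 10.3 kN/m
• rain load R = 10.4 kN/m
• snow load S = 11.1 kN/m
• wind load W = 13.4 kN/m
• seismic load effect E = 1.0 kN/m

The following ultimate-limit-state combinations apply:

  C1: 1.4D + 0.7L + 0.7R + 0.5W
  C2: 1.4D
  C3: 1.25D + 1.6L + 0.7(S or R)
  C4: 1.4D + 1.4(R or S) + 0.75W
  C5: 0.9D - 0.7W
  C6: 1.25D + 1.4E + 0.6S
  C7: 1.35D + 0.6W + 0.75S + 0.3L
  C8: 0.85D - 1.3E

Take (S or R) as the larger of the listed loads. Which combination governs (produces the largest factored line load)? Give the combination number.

(S or R) → S = 11.1 kN/m; (R or S) → S = 11.1 kN/m.
C1: 1.4(26.0) + 0.7(10.3) + 0.7(10.4) + 0.5(13.4) = 57.6
C2: 1.4(26.0) = 36.4
C3: 1.25(26.0) + 1.6(10.3) + 0.7(11.1) = 56.8
C4: 1.4(26.0) + 1.4(11.1) + 0.75(13.4) = 62.0
C5: 0.9(26.0) - 0.7(13.4) = 14.0
C6: 1.25(26.0) + 1.4(1.0) + 0.6(11.1) = 40.6
C7: 1.35(26.0) + 0.6(13.4) + 0.75(11.1) + 0.3(10.3) = 54.6
C8: 0.85(26.0) - 1.3(1.0) = 20.8
The largest value is 62.0 kN/m from combination 4.

Combination 4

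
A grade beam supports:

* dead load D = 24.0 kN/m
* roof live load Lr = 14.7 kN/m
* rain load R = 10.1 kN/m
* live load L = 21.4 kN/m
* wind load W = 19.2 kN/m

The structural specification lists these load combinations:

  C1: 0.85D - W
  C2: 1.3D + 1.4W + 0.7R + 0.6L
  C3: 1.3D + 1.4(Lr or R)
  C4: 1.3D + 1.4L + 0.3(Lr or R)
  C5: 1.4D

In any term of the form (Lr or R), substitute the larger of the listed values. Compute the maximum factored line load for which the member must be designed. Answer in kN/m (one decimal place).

78.0 kN/m

(Lr or R) → Lr = 14.7 kN/m.
C1: 0.85(24.0) - 1.0(19.2) = 1.2
C2: 1.3(24.0) + 1.4(19.2) + 0.7(10.1) + 0.6(21.4) = 78.0
C3: 1.3(24.0) + 1.4(14.7) = 51.8
C4: 1.3(24.0) + 1.4(21.4) + 0.3(14.7) = 65.6
C5: 1.4(24.0) = 33.6
Combination 2 governs: w_u = 78.0 kN/m.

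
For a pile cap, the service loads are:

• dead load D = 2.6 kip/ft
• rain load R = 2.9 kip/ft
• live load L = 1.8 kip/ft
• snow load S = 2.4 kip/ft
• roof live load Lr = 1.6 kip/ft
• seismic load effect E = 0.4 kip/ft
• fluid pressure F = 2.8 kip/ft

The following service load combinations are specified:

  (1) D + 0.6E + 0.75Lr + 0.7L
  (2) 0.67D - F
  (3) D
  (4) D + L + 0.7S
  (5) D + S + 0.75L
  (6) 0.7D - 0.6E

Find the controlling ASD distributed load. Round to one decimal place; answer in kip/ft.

(1) 1.0(2.6) + 0.6(0.4) + 0.75(1.6) + 0.7(1.8) = 5.3
(2) 0.67(2.6) - 1.0(2.8) = -1.1
(3) 1.0(2.6) = 2.6
(4) 1.0(2.6) + 1.0(1.8) + 0.7(2.4) = 6.1
(5) 1.0(2.6) + 1.0(2.4) + 0.75(1.8) = 6.4
(6) 0.7(2.6) - 0.6(0.4) = 1.6
Combination 5 governs: w = 6.4 kip/ft.

6.4 kip/ft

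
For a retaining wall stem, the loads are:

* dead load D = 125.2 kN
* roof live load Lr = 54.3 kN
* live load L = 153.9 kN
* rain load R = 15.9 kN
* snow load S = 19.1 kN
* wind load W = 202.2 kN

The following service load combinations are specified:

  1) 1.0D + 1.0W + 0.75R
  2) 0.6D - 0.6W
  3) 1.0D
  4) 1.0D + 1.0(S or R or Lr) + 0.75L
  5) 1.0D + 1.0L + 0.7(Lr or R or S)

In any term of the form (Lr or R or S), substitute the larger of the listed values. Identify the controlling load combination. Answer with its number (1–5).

Combination 1

(S or R or Lr) → Lr = 54.3 kN; (Lr or R or S) → Lr = 54.3 kN.
1) 1.0(125.2) + 1.0(202.2) + 0.75(15.9) = 125.20 + 202.20 + 11.93 = 339.33
2) 0.6(125.2) - 0.6(202.2) = 75.12 - 121.32 = -46.20
3) 1.0(125.2) = 125.20
4) 1.0(125.2) + 1.0(54.3) + 0.75(153.9) = 125.20 + 54.30 + 115.43 = 294.93
5) 1.0(125.2) + 1.0(153.9) + 0.7(54.3) = 125.20 + 153.90 + 38.01 = 317.11
The largest value is 339.33 kN from combination 1.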